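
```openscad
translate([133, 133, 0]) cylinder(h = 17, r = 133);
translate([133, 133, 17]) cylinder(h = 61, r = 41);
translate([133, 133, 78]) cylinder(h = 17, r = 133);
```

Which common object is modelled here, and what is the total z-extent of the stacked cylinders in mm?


A spool. The overall height is 95 mm.

Three coaxial cylinders, large–small–large — a spool. Two 17 mm flanges and a 61 mm core give 17 + 61 + 17 = 95 mm.


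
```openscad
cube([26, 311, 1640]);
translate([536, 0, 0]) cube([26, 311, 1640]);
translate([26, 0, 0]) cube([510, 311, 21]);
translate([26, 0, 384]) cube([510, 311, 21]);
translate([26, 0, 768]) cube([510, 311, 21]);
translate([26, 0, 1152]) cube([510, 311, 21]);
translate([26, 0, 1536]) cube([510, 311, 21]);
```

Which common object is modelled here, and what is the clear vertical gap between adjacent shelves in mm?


A bookshelf. The clear shelf gap is 363 mm.

Two tall side panels with 5 horizontal boards between them — a bookshelf. The first two shelf undersides are at z = 0 and z = 384; with shelf thickness 21, the clear gap is 384 − 0 − 21 = 363 mm.


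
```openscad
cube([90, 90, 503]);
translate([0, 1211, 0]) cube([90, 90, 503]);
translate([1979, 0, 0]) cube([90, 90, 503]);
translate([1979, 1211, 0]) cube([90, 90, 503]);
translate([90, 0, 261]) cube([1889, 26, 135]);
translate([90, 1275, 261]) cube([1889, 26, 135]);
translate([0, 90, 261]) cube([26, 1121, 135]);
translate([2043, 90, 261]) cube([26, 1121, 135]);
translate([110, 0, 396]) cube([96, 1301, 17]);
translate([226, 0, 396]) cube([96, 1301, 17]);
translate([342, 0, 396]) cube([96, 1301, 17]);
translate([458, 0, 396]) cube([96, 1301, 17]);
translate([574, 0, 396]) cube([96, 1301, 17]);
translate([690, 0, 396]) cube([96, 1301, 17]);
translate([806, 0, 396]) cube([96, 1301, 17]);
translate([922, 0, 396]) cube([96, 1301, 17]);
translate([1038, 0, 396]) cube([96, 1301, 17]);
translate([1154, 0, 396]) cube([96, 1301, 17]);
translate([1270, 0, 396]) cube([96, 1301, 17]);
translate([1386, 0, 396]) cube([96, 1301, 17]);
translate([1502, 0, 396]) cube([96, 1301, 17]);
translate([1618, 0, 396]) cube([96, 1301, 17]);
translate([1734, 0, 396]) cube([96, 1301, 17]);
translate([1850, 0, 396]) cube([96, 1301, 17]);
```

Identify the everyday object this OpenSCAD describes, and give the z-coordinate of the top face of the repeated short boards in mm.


A bed frame. The slat-top height is 413 mm.

Four posts, four rails, and a row of slats — a bed frame. Slats sit on the rails at z = 261 + 135 = 396; with slat thickness 17, the top is 413 mm.


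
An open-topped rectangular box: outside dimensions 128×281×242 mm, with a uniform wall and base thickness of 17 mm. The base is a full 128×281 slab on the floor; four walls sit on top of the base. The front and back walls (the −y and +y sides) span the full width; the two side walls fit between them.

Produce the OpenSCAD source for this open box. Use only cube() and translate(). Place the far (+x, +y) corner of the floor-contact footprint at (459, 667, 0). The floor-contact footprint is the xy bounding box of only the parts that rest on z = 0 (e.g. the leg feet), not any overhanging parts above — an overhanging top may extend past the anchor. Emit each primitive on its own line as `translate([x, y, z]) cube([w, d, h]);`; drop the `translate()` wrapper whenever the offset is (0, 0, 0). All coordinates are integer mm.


translate([331, 386, 0]) cube([128, 281, 17]);
translate([331, 386, 17]) cube([128, 17, 225]);
translate([331, 650, 17]) cube([128, 17, 225]);
translate([331, 403, 17]) cube([17, 247, 225]);
translate([442, 403, 17]) cube([17, 247, 225]);


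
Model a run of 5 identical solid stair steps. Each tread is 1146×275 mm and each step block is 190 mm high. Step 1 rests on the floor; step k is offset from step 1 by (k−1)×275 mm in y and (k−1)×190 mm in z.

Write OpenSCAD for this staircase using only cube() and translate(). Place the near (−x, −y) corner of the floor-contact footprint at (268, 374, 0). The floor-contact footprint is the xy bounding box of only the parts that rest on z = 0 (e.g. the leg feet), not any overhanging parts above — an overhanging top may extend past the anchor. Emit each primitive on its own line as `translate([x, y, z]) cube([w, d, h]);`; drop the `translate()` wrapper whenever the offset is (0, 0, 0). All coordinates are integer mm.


translate([268, 374, 0]) cube([1146, 275, 190]);
translate([268, 649, 190]) cube([1146, 275, 190]);
translate([268, 924, 380]) cube([1146, 275, 190]);
translate([268, 1199, 570]) cube([1146, 275, 190]);
translate([268, 1474, 760]) cube([1146, 275, 190]);


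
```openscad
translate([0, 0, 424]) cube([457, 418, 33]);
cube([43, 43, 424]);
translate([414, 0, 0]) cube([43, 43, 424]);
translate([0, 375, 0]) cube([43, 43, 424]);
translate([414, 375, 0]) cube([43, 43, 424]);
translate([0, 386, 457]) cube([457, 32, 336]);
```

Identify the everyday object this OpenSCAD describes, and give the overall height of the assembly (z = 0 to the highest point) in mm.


A chair. The overall height is 793 mm.

A slab on four corner posts with a tall panel at the back — a chair. The seat slab sits at z = 424 with thickness 33, and the 336 mm backrest starts at the seat top, so the overall height is 424 + 33 + 336 = 793 mm.


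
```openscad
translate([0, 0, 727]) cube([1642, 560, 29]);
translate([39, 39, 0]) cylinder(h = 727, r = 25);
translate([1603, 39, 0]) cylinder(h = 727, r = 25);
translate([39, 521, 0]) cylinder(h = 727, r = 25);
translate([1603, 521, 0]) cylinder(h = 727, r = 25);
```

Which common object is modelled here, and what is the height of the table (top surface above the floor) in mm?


A table. The table height is 756 mm.

A 1642×560×29 slab sits at z = 727 on four Ø50 mm round legs — a table. The top surface is at 727 + 29 = 756 mm.


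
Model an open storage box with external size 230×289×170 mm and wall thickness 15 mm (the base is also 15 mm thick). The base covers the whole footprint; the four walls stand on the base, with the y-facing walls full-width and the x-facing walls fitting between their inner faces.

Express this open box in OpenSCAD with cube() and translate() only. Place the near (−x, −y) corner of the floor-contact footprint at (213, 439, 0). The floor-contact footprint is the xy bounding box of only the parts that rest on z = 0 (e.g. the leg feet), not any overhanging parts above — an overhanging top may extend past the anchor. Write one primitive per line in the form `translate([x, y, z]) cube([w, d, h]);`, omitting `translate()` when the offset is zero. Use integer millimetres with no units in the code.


translate([213, 439, 0]) cube([230, 289, 15]);
translate([213, 439, 15]) cube([230, 15, 155]);
translate([213, 713, 15]) cube([230, 15, 155]);
translate([213, 454, 15]) cube([15, 259, 155]);
translate([428, 454, 15]) cube([15, 259, 155]);


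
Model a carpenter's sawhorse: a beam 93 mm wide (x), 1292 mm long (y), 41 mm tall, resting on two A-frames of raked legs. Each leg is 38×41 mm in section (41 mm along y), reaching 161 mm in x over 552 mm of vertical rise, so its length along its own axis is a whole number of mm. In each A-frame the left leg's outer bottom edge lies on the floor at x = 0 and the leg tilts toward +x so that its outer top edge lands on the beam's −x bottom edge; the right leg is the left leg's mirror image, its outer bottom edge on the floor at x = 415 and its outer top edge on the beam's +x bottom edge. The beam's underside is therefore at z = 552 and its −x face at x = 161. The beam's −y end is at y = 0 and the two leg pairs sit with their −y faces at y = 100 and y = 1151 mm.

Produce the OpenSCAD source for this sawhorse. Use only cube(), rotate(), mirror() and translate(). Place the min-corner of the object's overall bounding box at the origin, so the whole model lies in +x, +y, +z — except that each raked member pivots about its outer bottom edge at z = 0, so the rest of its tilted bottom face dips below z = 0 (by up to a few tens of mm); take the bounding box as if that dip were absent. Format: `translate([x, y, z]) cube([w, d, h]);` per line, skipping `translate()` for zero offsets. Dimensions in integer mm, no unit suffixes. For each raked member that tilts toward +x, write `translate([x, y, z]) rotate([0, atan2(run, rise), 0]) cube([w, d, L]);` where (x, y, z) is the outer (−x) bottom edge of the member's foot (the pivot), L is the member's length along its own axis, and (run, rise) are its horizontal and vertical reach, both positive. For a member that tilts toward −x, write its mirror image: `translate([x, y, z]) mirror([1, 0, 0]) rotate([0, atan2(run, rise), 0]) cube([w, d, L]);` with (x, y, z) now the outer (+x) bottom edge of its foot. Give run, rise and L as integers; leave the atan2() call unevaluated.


translate([161, 0, 552]) cube([93, 1292, 41]);
translate([0, 100, 0]) rotate([0, atan2(161, 552), 0]) cube([38, 41, 575]);
translate([415, 100, 0]) mirror([1, 0, 0]) rotate([0, atan2(161, 552), 0]) cube([38, 41, 575]);
translate([0, 1151, 0]) rotate([0, atan2(161, 552), 0]) cube([38, 41, 575]);
translate([415, 1151, 0]) mirror([1, 0, 0]) rotate([0, atan2(161, 552), 0]) cube([38, 41, 575]);


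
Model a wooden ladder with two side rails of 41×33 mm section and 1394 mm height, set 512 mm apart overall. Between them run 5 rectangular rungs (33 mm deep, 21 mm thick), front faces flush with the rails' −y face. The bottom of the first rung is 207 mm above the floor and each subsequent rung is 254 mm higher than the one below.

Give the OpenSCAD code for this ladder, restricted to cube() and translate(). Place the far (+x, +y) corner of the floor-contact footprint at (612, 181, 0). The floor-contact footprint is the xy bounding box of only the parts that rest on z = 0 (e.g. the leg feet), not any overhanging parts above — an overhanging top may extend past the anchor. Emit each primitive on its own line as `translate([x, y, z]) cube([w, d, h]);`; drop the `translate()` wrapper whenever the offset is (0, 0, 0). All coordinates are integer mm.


translate([100, 148, 0]) cube([41, 33, 1394]);
translate([571, 148, 0]) cube([41, 33, 1394]);
translate([141, 148, 207]) cube([430, 33, 21]);
translate([141, 148, 461]) cube([430, 33, 21]);
translate([141, 148, 715]) cube([430, 33, 21]);
translate([141, 148, 969]) cube([430, 33, 21]);
translate([141, 148, 1223]) cube([430, 33, 21]);


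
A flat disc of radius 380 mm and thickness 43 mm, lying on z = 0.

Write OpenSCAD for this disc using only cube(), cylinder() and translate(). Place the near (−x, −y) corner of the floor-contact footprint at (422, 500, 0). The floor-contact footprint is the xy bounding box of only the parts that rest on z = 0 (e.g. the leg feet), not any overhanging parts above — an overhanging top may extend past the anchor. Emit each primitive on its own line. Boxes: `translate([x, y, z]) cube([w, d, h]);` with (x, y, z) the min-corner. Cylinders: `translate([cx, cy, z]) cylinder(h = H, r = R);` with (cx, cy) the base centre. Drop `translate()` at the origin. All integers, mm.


translate([802, 880, 0]) cylinder(h = 43, r = 380);


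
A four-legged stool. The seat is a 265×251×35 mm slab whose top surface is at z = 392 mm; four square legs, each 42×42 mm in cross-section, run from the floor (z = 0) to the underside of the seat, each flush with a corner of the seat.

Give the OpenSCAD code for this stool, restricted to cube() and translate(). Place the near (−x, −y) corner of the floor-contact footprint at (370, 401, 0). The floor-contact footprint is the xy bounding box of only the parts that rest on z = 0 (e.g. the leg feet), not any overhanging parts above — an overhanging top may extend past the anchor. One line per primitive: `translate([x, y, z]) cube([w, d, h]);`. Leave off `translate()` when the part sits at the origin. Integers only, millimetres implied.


// leg_h = 392 - 35 = 357
translate([370, 401, 357]) cube([265, 251, 35]);
translate([370, 401, 0]) cube([42, 42, 357]);
translate([593, 401, 0]) cube([42, 42, 357]);
translate([370, 610, 0]) cube([42, 42, 357]);
translate([593, 610, 0]) cube([42, 42, 357]);


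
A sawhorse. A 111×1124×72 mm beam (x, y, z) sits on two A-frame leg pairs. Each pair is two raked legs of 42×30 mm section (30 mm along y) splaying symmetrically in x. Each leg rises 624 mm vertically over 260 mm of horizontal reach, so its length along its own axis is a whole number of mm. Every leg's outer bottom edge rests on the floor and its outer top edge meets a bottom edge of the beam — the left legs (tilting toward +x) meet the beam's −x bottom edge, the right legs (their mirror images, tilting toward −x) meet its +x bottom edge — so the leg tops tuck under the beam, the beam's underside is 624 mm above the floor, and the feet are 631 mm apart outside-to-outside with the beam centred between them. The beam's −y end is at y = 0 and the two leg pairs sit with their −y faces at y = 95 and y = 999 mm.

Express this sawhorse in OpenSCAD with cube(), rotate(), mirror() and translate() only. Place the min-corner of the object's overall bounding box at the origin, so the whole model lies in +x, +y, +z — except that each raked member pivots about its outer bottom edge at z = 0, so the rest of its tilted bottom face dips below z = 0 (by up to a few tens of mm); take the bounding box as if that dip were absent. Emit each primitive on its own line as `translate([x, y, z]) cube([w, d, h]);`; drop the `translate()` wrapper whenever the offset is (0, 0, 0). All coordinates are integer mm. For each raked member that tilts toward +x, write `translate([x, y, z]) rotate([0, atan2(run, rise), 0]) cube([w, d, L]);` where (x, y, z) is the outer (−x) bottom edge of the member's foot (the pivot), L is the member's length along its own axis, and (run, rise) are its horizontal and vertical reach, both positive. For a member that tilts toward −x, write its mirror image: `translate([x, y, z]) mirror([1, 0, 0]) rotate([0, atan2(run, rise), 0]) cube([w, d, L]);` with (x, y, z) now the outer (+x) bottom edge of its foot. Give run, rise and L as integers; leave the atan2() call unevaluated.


translate([260, 0, 624]) cube([111, 1124, 72]);
translate([0, 95, 0]) rotate([0, atan2(260, 624), 0]) cube([42, 30, 676]);
translate([631, 95, 0]) mirror([1, 0, 0]) rotate([0, atan2(260, 624), 0]) cube([42, 30, 676]);
translate([0, 999, 0]) rotate([0, atan2(260, 624), 0]) cube([42, 30, 676]);
translate([631, 999, 0]) mirror([1, 0, 0]) rotate([0, atan2(260, 624), 0]) cube([42, 30, 676]);


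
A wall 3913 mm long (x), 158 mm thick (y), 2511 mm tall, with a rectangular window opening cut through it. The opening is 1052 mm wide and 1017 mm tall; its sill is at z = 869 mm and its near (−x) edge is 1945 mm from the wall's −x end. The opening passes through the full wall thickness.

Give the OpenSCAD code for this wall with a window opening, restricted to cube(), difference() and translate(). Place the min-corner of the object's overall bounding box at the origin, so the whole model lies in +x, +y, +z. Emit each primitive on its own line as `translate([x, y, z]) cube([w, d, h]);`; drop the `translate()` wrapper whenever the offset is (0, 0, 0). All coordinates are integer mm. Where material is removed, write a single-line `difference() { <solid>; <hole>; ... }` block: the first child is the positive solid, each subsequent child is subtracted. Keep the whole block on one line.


difference() { cube([3913, 158, 2511]); translate([1945, 0, 869]) cube([1052, 158, 1017]); }


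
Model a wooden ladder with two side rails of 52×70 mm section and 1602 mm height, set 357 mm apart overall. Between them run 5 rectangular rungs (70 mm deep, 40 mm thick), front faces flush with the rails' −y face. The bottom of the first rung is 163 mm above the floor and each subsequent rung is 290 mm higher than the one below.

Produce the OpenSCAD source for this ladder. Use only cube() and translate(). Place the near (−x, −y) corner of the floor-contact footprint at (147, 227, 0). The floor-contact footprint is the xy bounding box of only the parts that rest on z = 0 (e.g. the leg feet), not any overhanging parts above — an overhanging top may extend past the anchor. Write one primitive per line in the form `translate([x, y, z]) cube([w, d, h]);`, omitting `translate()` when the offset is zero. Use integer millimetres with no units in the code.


// rung span = 357 - 2*52 = 253
// rung[k] z = 163 + k*290
translate([147, 227, 0]) cube([52, 70, 1602]);
translate([452, 227, 0]) cube([52, 70, 1602]);
translate([199, 227, 163]) cube([253, 70, 40]);
translate([199, 227, 453]) cube([253, 70, 40]);
translate([199, 227, 743]) cube([253, 70, 40]);
translate([199, 227, 1033]) cube([253, 70, 40]);
translate([199, 227, 1323]) cube([253, 70, 40]);


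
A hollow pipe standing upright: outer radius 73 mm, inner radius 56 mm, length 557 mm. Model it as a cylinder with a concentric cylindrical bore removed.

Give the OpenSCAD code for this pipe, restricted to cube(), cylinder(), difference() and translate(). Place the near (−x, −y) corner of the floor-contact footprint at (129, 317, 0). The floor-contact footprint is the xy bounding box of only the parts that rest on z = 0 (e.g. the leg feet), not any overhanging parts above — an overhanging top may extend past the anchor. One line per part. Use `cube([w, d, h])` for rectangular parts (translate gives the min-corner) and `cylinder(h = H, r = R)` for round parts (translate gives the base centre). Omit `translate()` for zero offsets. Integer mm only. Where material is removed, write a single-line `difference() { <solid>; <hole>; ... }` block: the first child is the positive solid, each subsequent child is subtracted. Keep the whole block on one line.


difference() { translate([202, 390, 0]) cylinder(h = 557, r = 73); translate([202, 390, 0]) cylinder(h = 557, r = 56); }


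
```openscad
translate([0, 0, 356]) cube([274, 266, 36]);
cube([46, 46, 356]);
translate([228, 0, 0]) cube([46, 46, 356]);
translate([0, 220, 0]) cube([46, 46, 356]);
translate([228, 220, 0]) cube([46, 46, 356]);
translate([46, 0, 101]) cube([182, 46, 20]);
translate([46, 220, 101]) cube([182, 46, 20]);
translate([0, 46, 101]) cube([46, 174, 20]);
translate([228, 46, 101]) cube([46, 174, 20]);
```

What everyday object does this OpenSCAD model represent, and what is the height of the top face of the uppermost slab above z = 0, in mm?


A stool. The seat height is 392 mm.

A 274×266×36 slab at z = 356 on four corner posts — a stool. The seat top is 356 + 36 = 392 mm.


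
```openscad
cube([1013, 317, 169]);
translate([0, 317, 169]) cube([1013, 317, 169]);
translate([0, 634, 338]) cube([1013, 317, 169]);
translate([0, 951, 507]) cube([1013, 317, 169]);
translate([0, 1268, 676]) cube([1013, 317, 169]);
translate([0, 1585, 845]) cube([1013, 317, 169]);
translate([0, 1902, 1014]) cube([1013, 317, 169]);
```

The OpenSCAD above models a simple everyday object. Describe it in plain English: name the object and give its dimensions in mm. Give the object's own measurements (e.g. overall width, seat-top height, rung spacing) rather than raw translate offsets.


A straight staircase of 7 solid steps. Each step is 1013 mm wide (x), 317 mm deep (y, the going) and 169 mm tall (the rise). The first step rests on the floor; each subsequent step sits one going further in +y and one rise higher in +z, directly behind and above the previous step with no overlap.


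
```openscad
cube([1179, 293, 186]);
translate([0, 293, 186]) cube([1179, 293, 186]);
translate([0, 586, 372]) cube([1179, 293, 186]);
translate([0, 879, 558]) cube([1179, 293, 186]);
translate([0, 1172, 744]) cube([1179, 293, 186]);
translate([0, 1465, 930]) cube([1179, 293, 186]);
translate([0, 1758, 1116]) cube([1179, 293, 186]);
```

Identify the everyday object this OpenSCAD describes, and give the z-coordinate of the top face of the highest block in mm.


A staircase. The total rise is 1302 mm.

7 identical blocks, each offset up and back from the previous — a staircase. Each step is 186 mm tall and there are 7 of them, so the total rise is 7 × 186 = 1302 mm.


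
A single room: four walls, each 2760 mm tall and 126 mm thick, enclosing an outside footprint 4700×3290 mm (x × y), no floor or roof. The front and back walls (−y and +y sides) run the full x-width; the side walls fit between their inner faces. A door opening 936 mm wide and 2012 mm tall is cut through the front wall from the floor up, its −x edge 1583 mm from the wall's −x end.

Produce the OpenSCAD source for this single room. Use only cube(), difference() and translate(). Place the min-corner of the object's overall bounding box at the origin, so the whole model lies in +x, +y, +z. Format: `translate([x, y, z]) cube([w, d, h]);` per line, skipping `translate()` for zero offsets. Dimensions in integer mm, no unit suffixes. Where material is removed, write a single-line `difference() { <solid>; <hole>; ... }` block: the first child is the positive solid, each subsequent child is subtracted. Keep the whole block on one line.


difference() { cube([4700, 126, 2760]); translate([1583, 0, 0]) cube([936, 126, 2012]); }
translate([0, 3164, 0]) cube([4700, 126, 2760]);
translate([0, 126, 0]) cube([126, 3038, 2760]);
translate([4574, 126, 0]) cube([126, 3038, 2760]);


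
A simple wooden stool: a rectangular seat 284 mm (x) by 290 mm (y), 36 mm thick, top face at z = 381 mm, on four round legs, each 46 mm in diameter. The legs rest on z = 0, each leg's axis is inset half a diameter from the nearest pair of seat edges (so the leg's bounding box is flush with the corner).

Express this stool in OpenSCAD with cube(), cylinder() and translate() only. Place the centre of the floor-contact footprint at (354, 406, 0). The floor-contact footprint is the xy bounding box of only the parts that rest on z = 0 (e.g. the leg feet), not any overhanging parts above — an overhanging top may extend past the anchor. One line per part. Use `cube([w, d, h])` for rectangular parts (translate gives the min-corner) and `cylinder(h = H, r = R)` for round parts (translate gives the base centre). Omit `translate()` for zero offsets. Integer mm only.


translate([212, 261, 345]) cube([284, 290, 36]);
translate([235, 284, 0]) cylinder(h = 345, r = 23);
translate([473, 284, 0]) cylinder(h = 345, r = 23);
translate([235, 528, 0]) cylinder(h = 345, r = 23);
translate([473, 528, 0]) cylinder(h = 345, r = 23);


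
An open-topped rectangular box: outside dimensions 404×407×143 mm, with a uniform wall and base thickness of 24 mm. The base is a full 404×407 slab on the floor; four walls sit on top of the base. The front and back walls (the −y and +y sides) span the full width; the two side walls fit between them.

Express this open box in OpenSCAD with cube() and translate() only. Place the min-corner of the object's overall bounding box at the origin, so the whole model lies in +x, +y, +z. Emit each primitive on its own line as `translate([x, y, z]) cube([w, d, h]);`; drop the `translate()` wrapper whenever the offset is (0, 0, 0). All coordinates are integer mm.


cube([404, 407, 24]);
translate([0, 0, 24]) cube([404, 24, 119]);
translate([0, 383, 24]) cube([404, 24, 119]);
translate([0, 24, 24]) cube([24, 359, 119]);
translate([380, 24, 24]) cube([24, 359, 119]);


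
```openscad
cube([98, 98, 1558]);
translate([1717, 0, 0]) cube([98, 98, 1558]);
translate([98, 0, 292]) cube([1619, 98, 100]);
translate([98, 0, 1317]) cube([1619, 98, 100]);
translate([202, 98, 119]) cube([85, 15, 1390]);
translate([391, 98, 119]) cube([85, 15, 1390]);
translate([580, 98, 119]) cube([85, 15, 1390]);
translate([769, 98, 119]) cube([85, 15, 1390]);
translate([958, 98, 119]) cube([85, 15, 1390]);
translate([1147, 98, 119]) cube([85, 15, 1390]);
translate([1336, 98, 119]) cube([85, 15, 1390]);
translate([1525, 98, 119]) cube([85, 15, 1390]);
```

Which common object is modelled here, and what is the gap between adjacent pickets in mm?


A fence section. The picket gap is 104 mm.

Two posts, two rails, 8 pickets — a fence section. Span 1619 mm holds 8 pickets of 85 mm with 9 equal gaps: ⌊(1619 − 8·85) / 9⌋ = 104 mm.


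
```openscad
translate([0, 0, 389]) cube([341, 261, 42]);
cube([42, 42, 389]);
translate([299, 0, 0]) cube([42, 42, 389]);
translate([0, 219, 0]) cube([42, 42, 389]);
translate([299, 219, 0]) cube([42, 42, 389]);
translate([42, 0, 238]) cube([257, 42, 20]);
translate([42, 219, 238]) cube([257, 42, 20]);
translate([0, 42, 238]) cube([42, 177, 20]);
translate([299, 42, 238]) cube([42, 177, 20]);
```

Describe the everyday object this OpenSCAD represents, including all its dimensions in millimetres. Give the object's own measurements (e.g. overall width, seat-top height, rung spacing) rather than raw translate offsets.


A simple wooden stool: a rectangular seat 341 mm (x) by 261 mm (y), 42 mm thick, top face at z = 431 mm, on four square legs, each 42×42 mm in cross-section. The legs rest on z = 0, each flush with a corner of the seat. Four stretchers, 42 mm wide and 20 mm tall, connect adjacent legs with their undersides at z = 238 mm, each running between the inner faces of the legs it joins and aligned with the legs' outer faces on the other axis.


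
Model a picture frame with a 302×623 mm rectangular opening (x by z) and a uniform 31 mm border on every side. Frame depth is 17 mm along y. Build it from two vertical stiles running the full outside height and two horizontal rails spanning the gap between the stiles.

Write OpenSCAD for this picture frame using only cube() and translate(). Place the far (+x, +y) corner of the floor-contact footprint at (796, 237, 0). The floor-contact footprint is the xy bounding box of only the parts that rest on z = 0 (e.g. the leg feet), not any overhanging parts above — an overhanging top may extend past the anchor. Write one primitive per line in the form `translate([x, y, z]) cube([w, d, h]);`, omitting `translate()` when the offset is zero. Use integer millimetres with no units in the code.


translate([432, 220, 0]) cube([31, 17, 685]);
translate([765, 220, 0]) cube([31, 17, 685]);
translate([463, 220, 0]) cube([302, 17, 31]);
translate([463, 220, 654]) cube([302, 17, 31]);


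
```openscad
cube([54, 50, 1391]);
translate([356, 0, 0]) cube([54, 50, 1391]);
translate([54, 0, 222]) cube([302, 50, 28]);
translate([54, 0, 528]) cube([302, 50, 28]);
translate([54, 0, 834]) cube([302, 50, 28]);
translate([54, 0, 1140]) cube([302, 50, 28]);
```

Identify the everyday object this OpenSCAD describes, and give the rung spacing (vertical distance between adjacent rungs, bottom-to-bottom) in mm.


A ladder. The rung spacing is 306 mm.

Two tall 54×50 posts with 4 short bars between them — a ladder. Adjacent rungs sit at z = 222 and z = 528, so the spacing is 528 − 222 = 306 mm.


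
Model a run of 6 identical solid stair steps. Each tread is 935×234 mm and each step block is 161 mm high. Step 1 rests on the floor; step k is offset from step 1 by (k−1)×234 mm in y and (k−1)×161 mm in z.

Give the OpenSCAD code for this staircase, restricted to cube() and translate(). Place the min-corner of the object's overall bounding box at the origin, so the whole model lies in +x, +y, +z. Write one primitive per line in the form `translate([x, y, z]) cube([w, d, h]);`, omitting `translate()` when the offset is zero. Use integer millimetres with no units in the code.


cube([935, 234, 161]);
translate([0, 234, 161]) cube([935, 234, 161]);
translate([0, 468, 322]) cube([935, 234, 161]);
translate([0, 702, 483]) cube([935, 234, 161]);
translate([0, 936, 644]) cube([935, 234, 161]);
translate([0, 1170, 805]) cube([935, 234, 161]);


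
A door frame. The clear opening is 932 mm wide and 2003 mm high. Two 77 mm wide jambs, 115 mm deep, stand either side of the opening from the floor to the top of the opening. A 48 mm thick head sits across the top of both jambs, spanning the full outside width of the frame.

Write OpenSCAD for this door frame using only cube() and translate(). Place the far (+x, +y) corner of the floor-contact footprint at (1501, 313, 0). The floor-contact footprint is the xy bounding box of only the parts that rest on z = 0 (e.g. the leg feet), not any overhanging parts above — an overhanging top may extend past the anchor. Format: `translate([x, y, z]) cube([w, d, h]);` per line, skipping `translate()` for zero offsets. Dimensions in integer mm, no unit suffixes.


translate([415, 198, 0]) cube([77, 115, 2003]);
translate([1424, 198, 0]) cube([77, 115, 2003]);
translate([415, 198, 2003]) cube([1086, 115, 48]);


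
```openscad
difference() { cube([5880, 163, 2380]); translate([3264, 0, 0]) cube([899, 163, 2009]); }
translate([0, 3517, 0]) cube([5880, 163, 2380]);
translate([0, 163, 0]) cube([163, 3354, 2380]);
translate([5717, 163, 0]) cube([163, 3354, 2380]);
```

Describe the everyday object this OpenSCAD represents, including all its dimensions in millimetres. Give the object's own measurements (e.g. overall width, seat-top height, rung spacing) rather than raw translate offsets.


A single room: four walls, each 2380 mm tall and 163 mm thick, enclosing an outside footprint 5880×3680 mm (x × y), no floor or roof. The front and back walls (−y and +y sides) run the full x-width; the side walls fit between their inner faces. A door opening 899 mm wide and 2009 mm tall is cut through the front wall from the floor up, its −x edge 3264 mm from the wall's −x end.


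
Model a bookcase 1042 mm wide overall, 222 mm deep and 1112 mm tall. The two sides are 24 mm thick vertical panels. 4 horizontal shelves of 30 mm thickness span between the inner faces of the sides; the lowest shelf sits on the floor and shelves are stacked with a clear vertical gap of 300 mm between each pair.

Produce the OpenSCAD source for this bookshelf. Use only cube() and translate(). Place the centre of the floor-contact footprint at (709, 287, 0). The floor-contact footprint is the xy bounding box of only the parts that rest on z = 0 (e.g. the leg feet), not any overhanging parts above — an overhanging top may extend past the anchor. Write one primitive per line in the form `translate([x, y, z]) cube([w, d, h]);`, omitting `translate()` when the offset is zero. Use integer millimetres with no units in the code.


translate([188, 176, 0]) cube([24, 222, 1112]);
translate([1206, 176, 0]) cube([24, 222, 1112]);
translate([212, 176, 0]) cube([994, 222, 30]);
translate([212, 176, 330]) cube([994, 222, 30]);
translate([212, 176, 660]) cube([994, 222, 30]);
translate([212, 176, 990]) cube([994, 222, 30]);


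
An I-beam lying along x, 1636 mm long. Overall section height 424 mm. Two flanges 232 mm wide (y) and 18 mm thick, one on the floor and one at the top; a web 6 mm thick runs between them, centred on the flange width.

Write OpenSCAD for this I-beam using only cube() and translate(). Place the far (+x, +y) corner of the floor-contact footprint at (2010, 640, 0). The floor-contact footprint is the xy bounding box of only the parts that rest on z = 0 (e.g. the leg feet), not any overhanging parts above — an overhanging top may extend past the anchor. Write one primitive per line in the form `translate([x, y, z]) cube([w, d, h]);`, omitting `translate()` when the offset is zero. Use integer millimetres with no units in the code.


translate([374, 408, 0]) cube([1636, 232, 18]);
translate([374, 521, 18]) cube([1636, 6, 388]);
translate([374, 408, 406]) cube([1636, 232, 18]);


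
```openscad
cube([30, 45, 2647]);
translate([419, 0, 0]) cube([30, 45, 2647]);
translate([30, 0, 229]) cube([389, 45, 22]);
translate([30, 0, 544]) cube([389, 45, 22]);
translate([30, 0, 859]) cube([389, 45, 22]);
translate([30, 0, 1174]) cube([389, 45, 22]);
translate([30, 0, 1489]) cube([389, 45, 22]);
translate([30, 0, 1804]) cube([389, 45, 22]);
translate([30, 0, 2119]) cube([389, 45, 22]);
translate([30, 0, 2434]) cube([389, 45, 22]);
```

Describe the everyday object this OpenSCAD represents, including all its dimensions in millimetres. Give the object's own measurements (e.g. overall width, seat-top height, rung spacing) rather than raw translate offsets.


A straight ladder. Two 30×45 mm vertical rails, 2647 mm tall, stand 449 mm apart (outside-to-outside) with their front faces coplanar on the −y side. 8 rungs, each 45 mm deep and 22 mm tall, span between the inner faces of the rails, front faces flush with the rails. The lowest rung's underside is at z = 229 mm and rungs are spaced 315 mm apart (underside to underside).


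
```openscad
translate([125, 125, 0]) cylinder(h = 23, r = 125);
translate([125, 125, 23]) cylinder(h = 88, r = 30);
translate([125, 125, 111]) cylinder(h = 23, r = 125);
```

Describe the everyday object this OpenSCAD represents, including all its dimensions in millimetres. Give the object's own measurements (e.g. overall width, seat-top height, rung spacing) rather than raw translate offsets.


A spool: two coaxial disc flanges of radius 125 mm and thickness 23 mm, joined by a core cylinder of radius 30 mm and height 88 mm. The lower flange rests on z = 0 and the three cylinders share a vertical axis.


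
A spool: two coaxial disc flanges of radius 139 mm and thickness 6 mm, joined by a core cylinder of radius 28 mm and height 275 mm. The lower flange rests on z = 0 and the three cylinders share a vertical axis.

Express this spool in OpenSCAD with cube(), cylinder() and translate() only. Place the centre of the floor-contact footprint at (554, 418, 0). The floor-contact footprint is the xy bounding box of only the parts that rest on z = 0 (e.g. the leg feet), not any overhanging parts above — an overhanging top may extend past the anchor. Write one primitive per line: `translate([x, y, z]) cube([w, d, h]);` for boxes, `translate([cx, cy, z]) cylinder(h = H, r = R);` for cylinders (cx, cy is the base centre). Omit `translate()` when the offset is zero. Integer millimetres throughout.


translate([554, 418, 0]) cylinder(h = 6, r = 139);
translate([554, 418, 6]) cylinder(h = 275, r = 28);
translate([554, 418, 281]) cylinder(h = 6, r = 139);


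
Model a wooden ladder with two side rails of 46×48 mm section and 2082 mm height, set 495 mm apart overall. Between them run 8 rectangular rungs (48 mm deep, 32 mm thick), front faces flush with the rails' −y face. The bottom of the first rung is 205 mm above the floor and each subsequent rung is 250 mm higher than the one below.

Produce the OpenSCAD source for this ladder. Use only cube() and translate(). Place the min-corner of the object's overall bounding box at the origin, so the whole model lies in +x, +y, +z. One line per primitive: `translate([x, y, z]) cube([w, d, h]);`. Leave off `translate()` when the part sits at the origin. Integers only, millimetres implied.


// rung span = 495 - 2*46 = 403
// rung[k] z = 205 + k*250
cube([46, 48, 2082]);
translate([449, 0, 0]) cube([46, 48, 2082]);
translate([46, 0, 205]) cube([403, 48, 32]);
translate([46, 0, 455]) cube([403, 48, 32]);
translate([46, 0, 705]) cube([403, 48, 32]);
translate([46, 0, 955]) cube([403, 48, 32]);
translate([46, 0, 1205]) cube([403, 48, 32]);
translate([46, 0, 1455]) cube([403, 48, 32]);
translate([46, 0, 1705]) cube([403, 48, 32]);
translate([46, 0, 1955]) cube([403, 48, 32]);


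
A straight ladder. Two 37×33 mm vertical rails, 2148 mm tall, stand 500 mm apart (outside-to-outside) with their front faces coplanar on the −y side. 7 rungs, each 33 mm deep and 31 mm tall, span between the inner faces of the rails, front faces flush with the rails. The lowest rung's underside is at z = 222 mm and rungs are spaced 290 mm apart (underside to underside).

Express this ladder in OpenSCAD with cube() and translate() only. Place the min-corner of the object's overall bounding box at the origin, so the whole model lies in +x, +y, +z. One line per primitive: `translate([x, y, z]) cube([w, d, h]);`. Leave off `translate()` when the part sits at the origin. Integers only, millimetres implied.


cube([37, 33, 2148]);
translate([463, 0, 0]) cube([37, 33, 2148]);
translate([37, 0, 222]) cube([426, 33, 31]);
translate([37, 0, 512]) cube([426, 33, 31]);
translate([37, 0, 802]) cube([426, 33, 31]);
translate([37, 0, 1092]) cube([426, 33, 31]);
translate([37, 0, 1382]) cube([426, 33, 31]);
translate([37, 0, 1672]) cube([426, 33, 31]);
translate([37, 0, 1962]) cube([426, 33, 31]);


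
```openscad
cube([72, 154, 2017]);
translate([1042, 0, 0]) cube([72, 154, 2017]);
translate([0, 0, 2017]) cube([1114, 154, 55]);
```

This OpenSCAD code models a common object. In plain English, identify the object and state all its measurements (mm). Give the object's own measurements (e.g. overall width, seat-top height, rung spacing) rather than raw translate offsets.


A door frame. The clear opening is 970 mm wide and 2017 mm high. Two 72 mm wide jambs, 154 mm deep, stand either side of the opening from the floor to the top of the opening. A 55 mm thick head sits across the top of both jambs, spanning the full outside width of the frame.


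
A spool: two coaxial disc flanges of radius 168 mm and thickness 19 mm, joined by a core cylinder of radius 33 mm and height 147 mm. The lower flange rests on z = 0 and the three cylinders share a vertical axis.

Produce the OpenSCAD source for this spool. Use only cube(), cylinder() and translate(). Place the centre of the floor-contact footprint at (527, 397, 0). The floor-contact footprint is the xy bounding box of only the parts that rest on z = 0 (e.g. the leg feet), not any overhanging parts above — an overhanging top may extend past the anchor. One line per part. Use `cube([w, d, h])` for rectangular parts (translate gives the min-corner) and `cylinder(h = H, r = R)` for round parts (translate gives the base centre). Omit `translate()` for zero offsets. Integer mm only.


translate([527, 397, 0]) cylinder(h = 19, r = 168);
translate([527, 397, 19]) cylinder(h = 147, r = 33);
translate([527, 397, 166]) cylinder(h = 19, r = 168);


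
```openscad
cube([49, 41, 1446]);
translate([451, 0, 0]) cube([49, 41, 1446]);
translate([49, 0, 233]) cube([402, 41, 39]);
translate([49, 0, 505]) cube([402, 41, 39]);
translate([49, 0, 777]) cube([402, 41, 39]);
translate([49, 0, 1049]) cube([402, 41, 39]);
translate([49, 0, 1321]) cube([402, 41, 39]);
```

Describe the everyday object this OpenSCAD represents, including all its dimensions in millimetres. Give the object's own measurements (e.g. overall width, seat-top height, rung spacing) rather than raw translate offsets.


A straight ladder. Two 49×41 mm vertical rails, 1446 mm tall, stand 500 mm apart (outside-to-outside) with their front faces coplanar on the −y side. 5 rungs, each 41 mm deep and 39 mm tall, span between the inner faces of the rails, front faces flush with the rails. The lowest rung's underside is at z = 233 mm and rungs are spaced 272 mm apart (underside to underside).


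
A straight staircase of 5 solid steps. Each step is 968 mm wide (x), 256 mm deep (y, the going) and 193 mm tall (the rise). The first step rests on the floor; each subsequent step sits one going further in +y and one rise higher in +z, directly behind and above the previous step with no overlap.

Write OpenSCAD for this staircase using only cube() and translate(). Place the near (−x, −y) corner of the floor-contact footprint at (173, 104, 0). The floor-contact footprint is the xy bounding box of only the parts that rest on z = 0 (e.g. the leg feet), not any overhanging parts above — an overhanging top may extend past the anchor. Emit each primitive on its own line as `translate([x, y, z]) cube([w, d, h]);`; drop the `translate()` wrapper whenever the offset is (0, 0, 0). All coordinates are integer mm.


translate([173, 104, 0]) cube([968, 256, 193]);
translate([173, 360, 193]) cube([968, 256, 193]);
translate([173, 616, 386]) cube([968, 256, 193]);
translate([173, 872, 579]) cube([968, 256, 193]);
translate([173, 1128, 772]) cube([968, 256, 193]);


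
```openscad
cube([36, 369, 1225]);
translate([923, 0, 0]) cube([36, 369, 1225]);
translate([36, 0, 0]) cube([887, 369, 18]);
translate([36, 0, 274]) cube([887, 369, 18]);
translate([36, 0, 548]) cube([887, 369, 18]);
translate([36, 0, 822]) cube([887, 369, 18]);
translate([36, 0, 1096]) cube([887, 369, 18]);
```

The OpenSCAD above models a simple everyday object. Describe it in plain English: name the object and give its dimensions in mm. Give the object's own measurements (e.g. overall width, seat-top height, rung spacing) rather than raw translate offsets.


An open bookshelf. Two side panels, each 36 mm thick, 369 mm deep and 1225 mm tall, stand 959 mm apart (outside-to-outside). Between them sit 5 shelves, each 18 mm thick and 369 mm deep, spanning the full gap between the sides. The bottom shelf rests on the floor (its underside at z = 0) and the clear gap between one shelf's top and the next shelf's underside is 256 mm.
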